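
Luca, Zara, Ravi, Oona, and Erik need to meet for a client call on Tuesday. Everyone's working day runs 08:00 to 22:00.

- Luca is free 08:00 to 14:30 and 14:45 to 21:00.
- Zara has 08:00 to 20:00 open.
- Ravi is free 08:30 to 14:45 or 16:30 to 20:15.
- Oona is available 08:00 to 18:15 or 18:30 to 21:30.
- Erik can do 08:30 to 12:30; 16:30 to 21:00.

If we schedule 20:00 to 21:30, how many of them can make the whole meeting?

Oona can make the full 20:00-21:30 slot — that's 1.

1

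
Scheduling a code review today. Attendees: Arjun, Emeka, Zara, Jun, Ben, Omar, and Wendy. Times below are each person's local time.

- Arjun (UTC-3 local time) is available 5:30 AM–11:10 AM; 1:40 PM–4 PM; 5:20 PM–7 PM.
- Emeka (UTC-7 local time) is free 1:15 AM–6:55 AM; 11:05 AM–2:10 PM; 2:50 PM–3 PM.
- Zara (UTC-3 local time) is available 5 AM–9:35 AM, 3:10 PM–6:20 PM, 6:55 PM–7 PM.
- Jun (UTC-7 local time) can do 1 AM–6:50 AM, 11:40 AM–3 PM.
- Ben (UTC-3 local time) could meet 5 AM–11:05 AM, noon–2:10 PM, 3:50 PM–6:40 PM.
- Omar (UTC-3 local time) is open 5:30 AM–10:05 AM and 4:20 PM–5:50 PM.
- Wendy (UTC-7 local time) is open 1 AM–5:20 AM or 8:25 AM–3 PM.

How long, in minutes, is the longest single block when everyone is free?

230

Arjun in UTC: 08:30-14:10, 16:40-19:00, 20:20-22:00 (add 3h to convert from UTC-3).
Emeka in UTC: 08:15-13:55, 18:05-21:10, 21:50-22:00 (add 7h to convert from UTC-7).
Zara in UTC: 08:00-12:35, 18:10-21:20, 21:55-22:00 (add 3h to convert from UTC-3).
Jun in UTC: 08:00-13:50, 18:40-22:00 (add 7h to convert from UTC-7).
Ben in UTC: 08:00-14:05, 15:00-17:10, 18:50-21:40 (add 3h to convert from UTC-3).
Omar in UTC: 08:30-13:05, 19:20-20:50 (add 3h to convert from UTC-3).
Wendy in UTC: 08:00-12:20, 15:25-22:00 (add 7h to convert from UTC-7).
Arjun ∩ Emeka: 08:30-13:55, 18:05-19:00, 20:20-21:10, 21:50-22:00.
Arjun ∩ Emeka ∩ Zara: 08:30-12:35, 18:10-19:00, 20:20-21:10, 21:55-22:00.
Arjun ∩ Emeka ∩ Zara ∩ Jun: 08:30-12:35, 18:40-19:00, 20:20-21:10, 21:55-22:00.
Arjun ∩ Emeka ∩ Zara ∩ Jun ∩ Ben: 08:30-12:35, 18:50-19:00, 20:20-21:10.
Arjun ∩ Emeka ∩ Zara ∩ Jun ∩ Ben ∩ Omar: 08:30-12:35, 20:20-20:50.
Arjun ∩ Emeka ∩ Zara ∩ Jun ∩ Ben ∩ Omar ∩ Wendy: 08:30-12:20, 20:20-20:50.
Those are the intersection windows.
The longest is 08:30-12:20 at 230 minutes.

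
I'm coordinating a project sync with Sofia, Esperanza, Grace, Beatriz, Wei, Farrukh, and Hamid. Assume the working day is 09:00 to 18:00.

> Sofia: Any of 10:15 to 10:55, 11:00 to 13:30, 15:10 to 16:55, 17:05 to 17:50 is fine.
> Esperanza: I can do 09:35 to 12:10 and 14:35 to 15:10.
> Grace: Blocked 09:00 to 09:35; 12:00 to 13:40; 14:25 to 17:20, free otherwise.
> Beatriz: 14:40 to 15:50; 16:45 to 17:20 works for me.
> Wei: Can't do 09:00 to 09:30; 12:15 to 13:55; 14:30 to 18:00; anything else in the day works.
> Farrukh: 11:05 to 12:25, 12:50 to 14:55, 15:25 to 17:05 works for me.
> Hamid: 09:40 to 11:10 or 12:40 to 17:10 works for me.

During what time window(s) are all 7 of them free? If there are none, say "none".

Sofia free: 10:15-10:55, 11:00-13:30, 15:10-16:55, 17:05-17:50.
Esperanza free: 09:35-12:10, 14:35-15:10.
Grace free: 09:35-12:00, 13:40-14:25, 17:20-18:00 (invert busy blocks within the working day).
Beatriz free: 14:40-15:50, 16:45-17:20.
Wei free: 09:30-12:15, 13:55-14:30 (invert busy blocks within the working day).
Farrukh free: 11:05-12:25, 12:50-14:55, 15:25-17:05.
Hamid free: 09:40-11:10, 12:40-17:10.
Sofia ∩ Esperanza: 10:15-10:55, 11:00-12:10.
Sofia ∩ Esperanza ∩ Grace: 10:15-10:55, 11:00-12:00.
Sofia ∩ Esperanza ∩ Grace ∩ Beatriz: ∅.
Sofia ∩ Esperanza ∩ Grace ∩ Beatriz ∩ Wei: ∅.
Sofia ∩ Esperanza ∩ Grace ∩ Beatriz ∩ Wei ∩ Farrukh: ∅.
Sofia ∩ Esperanza ∩ Grace ∩ Beatriz ∩ Wei ∩ Farrukh ∩ Hamid: ∅.
There is no time when everyone is free.

none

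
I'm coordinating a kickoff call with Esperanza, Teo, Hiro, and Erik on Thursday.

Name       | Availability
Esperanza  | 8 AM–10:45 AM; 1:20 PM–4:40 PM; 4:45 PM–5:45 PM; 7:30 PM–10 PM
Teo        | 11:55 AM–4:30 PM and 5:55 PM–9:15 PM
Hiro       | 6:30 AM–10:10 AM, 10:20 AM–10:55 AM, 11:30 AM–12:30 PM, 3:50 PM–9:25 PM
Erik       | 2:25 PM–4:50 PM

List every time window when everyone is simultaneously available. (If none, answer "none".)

Esperanza ∩ Teo: 13:20-16:30, 19:30-21:15.
Esperanza ∩ Teo ∩ Hiro: 15:50-16:30, 19:30-21:15.
Esperanza ∩ Teo ∩ Hiro ∩ Erik: 15:50-16:30.
Those are the intersection windows.

15:50-16:30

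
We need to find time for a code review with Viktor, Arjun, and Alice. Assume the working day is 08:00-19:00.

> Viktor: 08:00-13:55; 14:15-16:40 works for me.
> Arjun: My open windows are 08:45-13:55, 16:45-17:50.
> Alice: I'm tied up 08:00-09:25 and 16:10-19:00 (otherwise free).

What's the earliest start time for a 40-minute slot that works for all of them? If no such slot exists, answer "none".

Viktor free: 08:00-13:55, 14:15-16:40.
Arjun free: 08:45-13:55, 16:45-17:50.
Alice free: 09:25-16:10 (invert busy blocks within the working day).
Viktor ∩ Arjun: 08:45-13:55.
Viktor ∩ Arjun ∩ Alice: 09:25-13:55.
Those are the intersection windows.
The first common window of at least 40 minutes is 09:25-13:55, so the earliest start is 09:25.

09:25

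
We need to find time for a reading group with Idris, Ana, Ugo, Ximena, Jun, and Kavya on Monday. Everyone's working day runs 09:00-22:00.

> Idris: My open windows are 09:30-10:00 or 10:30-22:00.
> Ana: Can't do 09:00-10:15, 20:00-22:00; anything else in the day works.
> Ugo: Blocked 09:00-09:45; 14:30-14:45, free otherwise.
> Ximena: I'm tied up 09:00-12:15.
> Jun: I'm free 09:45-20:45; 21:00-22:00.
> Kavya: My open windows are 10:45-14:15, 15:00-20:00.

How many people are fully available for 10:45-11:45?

Idris free: 09:30-10:00, 10:30-22:00.
Ana free: 10:15-20:00 (invert busy blocks within the working day).
Ugo free: 09:45-14:30, 14:45-22:00 (invert busy blocks within the working day).
Ximena free: 12:15-22:00 (invert busy blocks within the working day).
Jun free: 09:45-20:45, 21:00-22:00.
Kavya free: 10:45-14:15, 15:00-20:00.
Idris, Ana, Ugo, Jun, and Kavya can make the full 10:45-11:45 slot — that's 5.

5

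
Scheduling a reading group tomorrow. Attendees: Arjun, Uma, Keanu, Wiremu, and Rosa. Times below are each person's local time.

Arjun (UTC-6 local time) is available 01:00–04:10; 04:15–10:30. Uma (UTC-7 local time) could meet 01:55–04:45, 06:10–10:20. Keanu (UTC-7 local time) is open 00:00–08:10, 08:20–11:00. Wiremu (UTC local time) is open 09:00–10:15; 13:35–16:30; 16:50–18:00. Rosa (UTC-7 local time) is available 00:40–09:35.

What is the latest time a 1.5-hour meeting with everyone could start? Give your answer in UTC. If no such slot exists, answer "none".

Arjun in UTC: 07:00-10:10, 10:15-16:30 (add 6h to convert from UTC-6).
Uma in UTC: 08:55-11:45, 13:10-17:20 (add 7h to convert from UTC-7).
Keanu in UTC: 07:00-15:10, 15:20-18:00 (add 7h to convert from UTC-7).
Wiremu in UTC: 09:00-10:15, 13:35-16:30, 16:50-18:00.
Rosa in UTC: 07:40-16:35 (add 7h to convert from UTC-7).
Arjun ∩ Uma: 08:55-10:10, 10:15-11:45, 13:10-16:30.
Arjun ∩ Uma ∩ Keanu: 08:55-10:10, 10:15-11:45, 13:10-15:10, 15:20-16:30.
Arjun ∩ Uma ∩ Keanu ∩ Wiremu: 09:00-10:10, 13:35-15:10, 15:20-16:30.
Arjun ∩ Uma ∩ Keanu ∩ Wiremu ∩ Rosa: 09:00-10:10, 13:35-15:10, 15:20-16:30.
The last common window of at least 90 minutes is 13:35-15:10; a 90-minute meeting can start as late as 13:40 and still end by 15:10.

13:40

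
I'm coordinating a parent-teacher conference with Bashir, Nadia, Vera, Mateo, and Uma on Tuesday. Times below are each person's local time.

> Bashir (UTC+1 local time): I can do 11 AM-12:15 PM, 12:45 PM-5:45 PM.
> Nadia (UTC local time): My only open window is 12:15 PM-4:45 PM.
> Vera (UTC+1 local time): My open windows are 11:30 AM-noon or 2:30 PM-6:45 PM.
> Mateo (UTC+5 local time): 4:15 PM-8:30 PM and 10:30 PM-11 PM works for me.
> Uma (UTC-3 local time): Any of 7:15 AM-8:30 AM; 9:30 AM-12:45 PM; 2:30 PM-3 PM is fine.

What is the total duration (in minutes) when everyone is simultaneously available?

120

Bashir in UTC: 10:00-11:15, 11:45-16:45 (subtract 1h to convert from UTC+1).
Nadia in UTC: 12:15-16:45.
Vera in UTC: 10:30-11:00, 13:30-17:45 (subtract 1h to convert from UTC+1).
Mateo in UTC: 11:15-15:30, 17:30-18:00 (subtract 5h to convert from UTC+5).
Uma in UTC: 10:15-11:30, 12:30-15:45, 17:30-18:00 (add 3h to convert from UTC-3).
Bashir ∩ Nadia: 12:15-16:45.
Bashir ∩ Nadia ∩ Vera: 13:30-16:45.
Bashir ∩ Nadia ∩ Vera ∩ Mateo: 13:30-15:30.
Bashir ∩ Nadia ∩ Vera ∩ Mateo ∩ Uma: 13:30-15:30.
Those are the intersection windows.
That's a single block of 120 minutes.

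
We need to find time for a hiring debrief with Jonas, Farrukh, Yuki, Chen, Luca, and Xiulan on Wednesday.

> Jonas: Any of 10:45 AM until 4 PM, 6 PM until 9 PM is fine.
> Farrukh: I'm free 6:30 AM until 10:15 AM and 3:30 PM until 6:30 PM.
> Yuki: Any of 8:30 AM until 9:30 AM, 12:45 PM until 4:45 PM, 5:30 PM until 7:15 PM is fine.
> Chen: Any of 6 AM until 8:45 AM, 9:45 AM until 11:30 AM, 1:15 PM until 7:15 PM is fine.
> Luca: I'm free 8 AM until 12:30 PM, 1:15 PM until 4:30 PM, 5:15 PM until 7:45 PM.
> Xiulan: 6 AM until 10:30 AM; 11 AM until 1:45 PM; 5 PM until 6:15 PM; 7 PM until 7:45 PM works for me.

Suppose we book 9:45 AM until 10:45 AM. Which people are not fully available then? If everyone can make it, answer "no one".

Jonas: not fully free for 09:45-10:45. Farrukh: not fully free for 09:45-10:45. Yuki: not fully free for 09:45-10:45. Chen: free for 09:45-10:45. Luca: free for 09:45-10:45. Xiulan: not fully free for 09:45-10:45.

Farrukh, Jonas, Xiulan, Yuki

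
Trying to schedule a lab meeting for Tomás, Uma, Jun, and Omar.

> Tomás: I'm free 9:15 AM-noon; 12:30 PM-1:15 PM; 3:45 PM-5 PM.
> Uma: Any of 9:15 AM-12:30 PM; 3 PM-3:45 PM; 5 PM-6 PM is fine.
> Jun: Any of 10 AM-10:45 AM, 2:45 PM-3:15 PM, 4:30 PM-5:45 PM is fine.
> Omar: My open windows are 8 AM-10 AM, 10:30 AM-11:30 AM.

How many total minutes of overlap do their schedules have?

Tomás ∩ Uma: 09:15-12:00.
Tomás ∩ Uma ∩ Jun: 10:00-10:45.
Tomás ∩ Uma ∩ Jun ∩ Omar: 10:30-10:45.
That's a single block of 15 minutes.

15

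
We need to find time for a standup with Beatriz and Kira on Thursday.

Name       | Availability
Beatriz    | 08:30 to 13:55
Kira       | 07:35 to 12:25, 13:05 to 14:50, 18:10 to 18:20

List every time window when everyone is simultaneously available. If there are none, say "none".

08:30-12:25, 13:05-13:55

Beatriz ∩ Kira: 08:30-12:25, 13:05-13:55.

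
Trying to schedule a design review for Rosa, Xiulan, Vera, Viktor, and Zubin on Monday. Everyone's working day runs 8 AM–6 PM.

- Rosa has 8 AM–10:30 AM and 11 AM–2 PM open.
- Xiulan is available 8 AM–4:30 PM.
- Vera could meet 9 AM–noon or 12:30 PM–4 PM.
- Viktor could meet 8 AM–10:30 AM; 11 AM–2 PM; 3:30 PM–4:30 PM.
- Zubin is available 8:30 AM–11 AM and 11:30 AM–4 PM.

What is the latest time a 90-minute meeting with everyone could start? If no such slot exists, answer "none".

Rosa ∩ Xiulan: 08:00-10:30, 11:00-14:00.
Rosa ∩ Xiulan ∩ Vera: 09:00-10:30, 11:00-12:00, 12:30-14:00.
Rosa ∩ Xiulan ∩ Vera ∩ Viktor: 09:00-10:30, 11:00-12:00, 12:30-14:00.
Rosa ∩ Xiulan ∩ Vera ∩ Viktor ∩ Zubin: 09:00-10:30, 11:30-12:00, 12:30-14:00.
So the common availability across everyone is 09:00-10:30, 11:30-12:00, 12:30-14:00.
The last common window of at least 90 minutes is 12:30-14:00; a 90-minute meeting can start as late as 12:30 and still end by 14:00.

12:30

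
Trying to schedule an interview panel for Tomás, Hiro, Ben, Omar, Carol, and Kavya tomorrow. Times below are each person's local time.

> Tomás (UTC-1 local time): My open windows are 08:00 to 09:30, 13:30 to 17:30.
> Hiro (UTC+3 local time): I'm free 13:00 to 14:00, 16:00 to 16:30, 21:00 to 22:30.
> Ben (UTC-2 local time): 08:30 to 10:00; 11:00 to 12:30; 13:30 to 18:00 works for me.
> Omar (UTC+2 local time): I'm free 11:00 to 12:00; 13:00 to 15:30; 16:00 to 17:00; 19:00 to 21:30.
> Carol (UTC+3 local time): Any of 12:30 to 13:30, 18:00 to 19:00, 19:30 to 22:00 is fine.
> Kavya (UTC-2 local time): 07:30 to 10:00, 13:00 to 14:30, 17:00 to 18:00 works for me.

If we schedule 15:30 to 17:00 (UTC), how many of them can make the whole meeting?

2

Tomás in UTC: 09:00-10:30, 14:30-18:30 (add 1h to convert from UTC-1).
Hiro in UTC: 10:00-11:00, 13:00-13:30, 18:00-19:30 (subtract 3h to convert from UTC+3).
Ben in UTC: 10:30-12:00, 13:00-14:30, 15:30-20:00 (add 2h to convert from UTC-2).
Omar in UTC: 09:00-10:00, 11:00-13:30, 14:00-15:00, 17:00-19:30 (subtract 2h to convert from UTC+2).
Carol in UTC: 09:30-10:30, 15:00-16:00, 16:30-19:00 (subtract 3h to convert from UTC+3).
Kavya in UTC: 09:30-12:00, 15:00-16:30, 19:00-20:00 (add 2h to convert from UTC-2).
Tomás and Ben can make the full 15:30-17:00 slot — that's 2.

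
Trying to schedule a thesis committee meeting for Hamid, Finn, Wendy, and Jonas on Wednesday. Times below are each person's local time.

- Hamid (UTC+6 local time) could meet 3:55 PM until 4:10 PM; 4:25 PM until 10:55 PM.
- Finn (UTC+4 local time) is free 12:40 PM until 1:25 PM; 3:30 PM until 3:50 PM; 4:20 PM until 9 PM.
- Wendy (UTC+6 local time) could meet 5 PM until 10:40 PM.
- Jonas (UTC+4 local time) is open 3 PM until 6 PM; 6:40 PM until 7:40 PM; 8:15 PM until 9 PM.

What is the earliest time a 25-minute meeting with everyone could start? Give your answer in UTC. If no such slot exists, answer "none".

Hamid in UTC: 09:55-10:10, 10:25-16:55 (subtract 6h to convert from UTC+6).
Finn in UTC: 08:40-09:25, 11:30-11:50, 12:20-17:00 (subtract 4h to convert from UTC+4).
Wendy in UTC: 11:00-16:40 (subtract 6h to convert from UTC+6).
Jonas in UTC: 11:00-14:00, 14:40-15:40, 16:15-17:00 (subtract 4h to convert from UTC+4).
Hamid ∩ Finn: 11:30-11:50, 12:20-16:55.
Hamid ∩ Finn ∩ Wendy: 11:30-11:50, 12:20-16:40.
Hamid ∩ Finn ∩ Wendy ∩ Jonas: 11:30-11:50, 12:20-14:00, 14:40-15:40, 16:15-16:40.
Those are the intersection windows.
The first common window of at least 25 minutes is 12:20-14:00, so the earliest start is 12:20.

12:20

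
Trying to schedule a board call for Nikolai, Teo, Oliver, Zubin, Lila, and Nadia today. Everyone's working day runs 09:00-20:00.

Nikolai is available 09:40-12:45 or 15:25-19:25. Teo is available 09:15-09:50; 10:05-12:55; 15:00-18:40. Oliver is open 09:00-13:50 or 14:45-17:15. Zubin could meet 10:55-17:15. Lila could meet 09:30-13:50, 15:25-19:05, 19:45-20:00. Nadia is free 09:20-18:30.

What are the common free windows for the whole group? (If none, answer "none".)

10:55-12:45, 15:25-17:15

Nikolai ∩ Teo: 09:40-09:50, 10:05-12:45, 15:25-18:40.
Nikolai ∩ Teo ∩ Oliver: 09:40-09:50, 10:05-12:45, 15:25-17:15.
Nikolai ∩ Teo ∩ Oliver ∩ Zubin: 10:55-12:45, 15:25-17:15.
Nikolai ∩ Teo ∩ Oliver ∩ Zubin ∩ Lila: 10:55-12:45, 15:25-17:15.
Nikolai ∩ Teo ∩ Oliver ∩ Zubin ∩ Lila ∩ Nadia: 10:55-12:45, 15:25-17:15.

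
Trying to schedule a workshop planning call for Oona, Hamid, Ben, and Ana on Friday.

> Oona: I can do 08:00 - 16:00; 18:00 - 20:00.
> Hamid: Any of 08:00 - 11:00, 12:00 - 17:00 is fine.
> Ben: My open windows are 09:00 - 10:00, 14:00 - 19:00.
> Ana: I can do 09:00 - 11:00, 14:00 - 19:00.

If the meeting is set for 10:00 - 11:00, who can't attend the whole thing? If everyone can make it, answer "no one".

Ben

Oona: free for 10:00-11:00. Hamid: free for 10:00-11:00. Ben: not fully free for 10:00-11:00. Ana: free for 10:00-11:00.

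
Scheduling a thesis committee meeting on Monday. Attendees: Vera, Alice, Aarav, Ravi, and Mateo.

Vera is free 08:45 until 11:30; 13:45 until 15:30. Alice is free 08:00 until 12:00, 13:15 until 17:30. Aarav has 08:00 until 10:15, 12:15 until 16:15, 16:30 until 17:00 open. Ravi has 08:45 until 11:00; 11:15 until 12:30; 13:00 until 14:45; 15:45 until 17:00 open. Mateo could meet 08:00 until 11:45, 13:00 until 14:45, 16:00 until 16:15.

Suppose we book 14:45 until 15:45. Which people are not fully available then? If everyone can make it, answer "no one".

Vera: not fully free for 14:45-15:45. Alice: free for 14:45-15:45. Aarav: free for 14:45-15:45. Ravi: not fully free for 14:45-15:45. Mateo: not fully free for 14:45-15:45.

Mateo, Ravi, Vera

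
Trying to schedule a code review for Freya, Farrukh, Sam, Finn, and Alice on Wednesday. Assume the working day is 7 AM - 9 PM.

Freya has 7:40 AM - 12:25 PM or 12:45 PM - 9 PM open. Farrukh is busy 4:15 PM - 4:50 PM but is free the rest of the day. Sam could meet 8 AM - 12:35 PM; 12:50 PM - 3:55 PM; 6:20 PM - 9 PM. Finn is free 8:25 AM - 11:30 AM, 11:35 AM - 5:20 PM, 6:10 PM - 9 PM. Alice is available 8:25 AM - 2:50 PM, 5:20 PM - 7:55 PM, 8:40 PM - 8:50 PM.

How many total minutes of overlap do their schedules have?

460

Freya free: 07:40-12:25, 12:45-21:00.
Farrukh free: 07:00-16:15, 16:50-21:00 (invert busy blocks within the working day).
Sam free: 08:00-12:35, 12:50-15:55, 18:20-21:00.
Finn free: 08:25-11:30, 11:35-17:20, 18:10-21:00.
Alice free: 08:25-14:50, 17:20-19:55, 20:40-20:50.
Freya ∩ Farrukh: 07:40-12:25, 12:45-16:15, 16:50-21:00.
Freya ∩ Farrukh ∩ Sam: 08:00-12:25, 12:50-15:55, 18:20-21:00.
Freya ∩ Farrukh ∩ Sam ∩ Finn: 08:25-11:30, 11:35-12:25, 12:50-15:55, 18:20-21:00.
Freya ∩ Farrukh ∩ Sam ∩ Finn ∩ Alice: 08:25-11:30, 11:35-12:25, 12:50-14:50, 18:20-19:55, 20:40-20:50.
Those are the intersection windows.
Summing the common windows: 185 + 50 + 120 + 95 + 10 = 460 minutes.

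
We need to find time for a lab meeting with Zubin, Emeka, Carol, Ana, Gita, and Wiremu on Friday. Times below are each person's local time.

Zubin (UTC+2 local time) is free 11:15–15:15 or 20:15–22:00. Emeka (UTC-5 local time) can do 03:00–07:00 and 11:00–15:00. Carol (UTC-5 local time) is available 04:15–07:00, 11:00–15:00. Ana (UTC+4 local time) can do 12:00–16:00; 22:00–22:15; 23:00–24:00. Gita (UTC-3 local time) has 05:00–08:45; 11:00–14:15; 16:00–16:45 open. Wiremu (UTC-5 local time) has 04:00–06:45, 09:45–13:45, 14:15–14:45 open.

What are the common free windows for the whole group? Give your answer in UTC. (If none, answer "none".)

Zubin in UTC: 09:15-13:15, 18:15-20:00 (subtract 2h to convert from UTC+2).
Emeka in UTC: 08:00-12:00, 16:00-20:00 (add 5h to convert from UTC-5).
Carol in UTC: 09:15-12:00, 16:00-20:00 (add 5h to convert from UTC-5).
Ana in UTC: 08:00-12:00, 18:00-18:15, 19:00-20:00 (subtract 4h to convert from UTC+4).
Gita in UTC: 08:00-11:45, 14:00-17:15, 19:00-19:45 (add 3h to convert from UTC-3).
Wiremu in UTC: 09:00-11:45, 14:45-18:45, 19:15-19:45 (add 5h to convert from UTC-5).
Zubin ∩ Emeka: 09:15-12:00, 18:15-20:00.
Zubin ∩ Emeka ∩ Carol: 09:15-12:00, 18:15-20:00.
Zubin ∩ Emeka ∩ Carol ∩ Ana: 09:15-12:00, 19:00-20:00.
Zubin ∩ Emeka ∩ Carol ∩ Ana ∩ Gita: 09:15-11:45, 19:00-19:45.
Zubin ∩ Emeka ∩ Carol ∩ Ana ∩ Gita ∩ Wiremu: 09:15-11:45, 19:15-19:45.

09:15-11:45, 19:15-19:45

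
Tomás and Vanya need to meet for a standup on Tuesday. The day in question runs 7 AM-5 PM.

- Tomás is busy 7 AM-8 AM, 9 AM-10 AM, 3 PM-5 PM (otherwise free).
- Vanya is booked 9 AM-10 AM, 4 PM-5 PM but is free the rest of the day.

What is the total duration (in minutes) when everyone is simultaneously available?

360

Tomás free: 08:00-09:00, 10:00-15:00 (invert busy blocks within the working day).
Vanya free: 07:00-09:00, 10:00-16:00 (invert busy blocks within the working day).
Tomás ∩ Vanya: 08:00-09:00, 10:00-15:00.
Summing the common windows: 60 + 300 = 360 minutes.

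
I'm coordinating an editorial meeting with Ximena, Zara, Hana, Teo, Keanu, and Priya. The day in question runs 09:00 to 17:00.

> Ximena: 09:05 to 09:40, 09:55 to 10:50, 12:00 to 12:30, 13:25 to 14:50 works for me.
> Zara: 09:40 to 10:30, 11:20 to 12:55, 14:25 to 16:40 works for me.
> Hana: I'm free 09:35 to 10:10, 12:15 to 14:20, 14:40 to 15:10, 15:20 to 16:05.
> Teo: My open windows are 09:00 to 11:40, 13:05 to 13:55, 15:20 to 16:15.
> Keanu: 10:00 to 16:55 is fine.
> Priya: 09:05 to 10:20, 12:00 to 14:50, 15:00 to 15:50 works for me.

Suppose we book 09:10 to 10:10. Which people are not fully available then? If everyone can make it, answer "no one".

Ximena: not fully free for 09:10-10:10. Zara: not fully free for 09:10-10:10. Hana: not fully free for 09:10-10:10. Teo: free for 09:10-10:10. Keanu: not fully free for 09:10-10:10. Priya: free for 09:10-10:10.

Hana, Keanu, Ximena, Zara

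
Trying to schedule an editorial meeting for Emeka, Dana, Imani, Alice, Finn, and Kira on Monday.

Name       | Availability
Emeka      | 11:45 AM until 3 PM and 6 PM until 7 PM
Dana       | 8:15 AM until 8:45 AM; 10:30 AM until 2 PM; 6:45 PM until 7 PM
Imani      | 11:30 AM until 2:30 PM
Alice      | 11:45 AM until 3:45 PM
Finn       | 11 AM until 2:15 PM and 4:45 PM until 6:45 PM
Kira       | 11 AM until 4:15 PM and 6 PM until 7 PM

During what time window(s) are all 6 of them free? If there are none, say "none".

11:45-14:00

Emeka ∩ Dana: 11:45-14:00, 18:45-19:00.
Emeka ∩ Dana ∩ Imani: 11:45-14:00.
Emeka ∩ Dana ∩ Imani ∩ Alice: 11:45-14:00.
Emeka ∩ Dana ∩ Imani ∩ Alice ∩ Finn: 11:45-14:00.
Emeka ∩ Dana ∩ Imani ∩ Alice ∩ Finn ∩ Kira: 11:45-14:00.
So the common availability across everyone is 11:45-14:00.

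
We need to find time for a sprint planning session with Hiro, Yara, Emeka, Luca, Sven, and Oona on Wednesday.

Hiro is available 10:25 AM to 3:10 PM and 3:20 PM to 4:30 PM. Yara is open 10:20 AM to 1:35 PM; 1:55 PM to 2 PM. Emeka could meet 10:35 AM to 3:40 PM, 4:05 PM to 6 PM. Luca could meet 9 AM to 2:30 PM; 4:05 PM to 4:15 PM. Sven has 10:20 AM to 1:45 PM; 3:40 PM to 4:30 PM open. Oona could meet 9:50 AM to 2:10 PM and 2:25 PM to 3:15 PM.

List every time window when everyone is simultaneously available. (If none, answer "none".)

10:35-13:35

Hiro ∩ Yara: 10:25-13:35, 13:55-14:00.
Hiro ∩ Yara ∩ Emeka: 10:35-13:35, 13:55-14:00.
Hiro ∩ Yara ∩ Emeka ∩ Luca: 10:35-13:35, 13:55-14:00.
Hiro ∩ Yara ∩ Emeka ∩ Luca ∩ Sven: 10:35-13:35.
Hiro ∩ Yara ∩ Emeka ∩ Luca ∩ Sven ∩ Oona: 10:35-13:35.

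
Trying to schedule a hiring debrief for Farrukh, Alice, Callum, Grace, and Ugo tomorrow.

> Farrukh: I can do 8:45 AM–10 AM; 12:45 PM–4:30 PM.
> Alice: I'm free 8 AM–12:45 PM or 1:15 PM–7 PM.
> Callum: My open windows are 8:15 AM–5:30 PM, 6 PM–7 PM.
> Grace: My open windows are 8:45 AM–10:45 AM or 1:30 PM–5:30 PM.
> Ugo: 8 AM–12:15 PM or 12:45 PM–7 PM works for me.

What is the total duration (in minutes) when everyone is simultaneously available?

Farrukh ∩ Alice: 08:45-10:00, 13:15-16:30.
Farrukh ∩ Alice ∩ Callum: 08:45-10:00, 13:15-16:30.
Farrukh ∩ Alice ∩ Callum ∩ Grace: 08:45-10:00, 13:30-16:30.
Farrukh ∩ Alice ∩ Callum ∩ Grace ∩ Ugo: 08:45-10:00, 13:30-16:30.
Summing the common windows: 75 + 180 = 255 minutes.

255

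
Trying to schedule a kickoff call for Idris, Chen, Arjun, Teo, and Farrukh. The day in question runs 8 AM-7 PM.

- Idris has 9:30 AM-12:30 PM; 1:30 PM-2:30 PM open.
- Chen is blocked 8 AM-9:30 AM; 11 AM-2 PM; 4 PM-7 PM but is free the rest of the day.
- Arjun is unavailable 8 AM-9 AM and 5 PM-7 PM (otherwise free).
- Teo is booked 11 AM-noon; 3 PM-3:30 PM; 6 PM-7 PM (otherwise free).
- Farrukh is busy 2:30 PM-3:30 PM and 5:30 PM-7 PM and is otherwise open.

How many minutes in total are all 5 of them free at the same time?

120

Idris free: 09:30-12:30, 13:30-14:30.
Chen free: 09:30-11:00, 14:00-16:00 (invert busy blocks within the working day).
Arjun free: 09:00-17:00 (invert busy blocks within the working day).
Teo free: 08:00-11:00, 12:00-15:00, 15:30-18:00 (invert busy blocks within the working day).
Farrukh free: 08:00-14:30, 15:30-17:30 (invert busy blocks within the working day).
Idris ∩ Chen: 09:30-11:00, 14:00-14:30.
Idris ∩ Chen ∩ Arjun: 09:30-11:00, 14:00-14:30.
Idris ∩ Chen ∩ Arjun ∩ Teo: 09:30-11:00, 14:00-14:30.
Idris ∩ Chen ∩ Arjun ∩ Teo ∩ Farrukh: 09:30-11:00, 14:00-14:30.
Summing the common windows: 90 + 30 = 120 minutes.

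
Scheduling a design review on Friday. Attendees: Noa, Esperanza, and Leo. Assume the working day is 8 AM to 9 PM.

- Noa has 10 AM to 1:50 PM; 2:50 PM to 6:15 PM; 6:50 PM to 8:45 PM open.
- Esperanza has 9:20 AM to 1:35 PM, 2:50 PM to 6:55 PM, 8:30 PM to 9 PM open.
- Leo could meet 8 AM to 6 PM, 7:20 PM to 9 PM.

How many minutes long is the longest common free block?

Noa ∩ Esperanza: 10:00-13:35, 14:50-18:15, 18:50-18:55, 20:30-20:45.
Noa ∩ Esperanza ∩ Leo: 10:00-13:35, 14:50-18:00, 20:30-20:45.
So the common availability across everyone is 10:00-13:35, 14:50-18:00, 20:30-20:45.
The longest is 10:00-13:35 at 215 minutes.

215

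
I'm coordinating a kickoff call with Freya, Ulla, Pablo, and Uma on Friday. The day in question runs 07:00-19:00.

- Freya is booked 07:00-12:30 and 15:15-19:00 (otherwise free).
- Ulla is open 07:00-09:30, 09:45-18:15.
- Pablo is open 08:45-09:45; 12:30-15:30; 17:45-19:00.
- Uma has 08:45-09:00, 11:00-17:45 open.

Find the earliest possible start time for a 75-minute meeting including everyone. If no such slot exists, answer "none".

12:30

Freya free: 12:30-15:15 (invert busy blocks within the working day).
Ulla free: 07:00-09:30, 09:45-18:15.
Pablo free: 08:45-09:45, 12:30-15:30, 17:45-19:00.
Uma free: 08:45-09:00, 11:00-17:45.
Freya ∩ Ulla: 12:30-15:15.
Freya ∩ Ulla ∩ Pablo: 12:30-15:15.
Freya ∩ Ulla ∩ Pablo ∩ Uma: 12:30-15:15.
Those are the intersection windows.
The first common window of at least 75 minutes is 12:30-15:15, so the earliest start is 12:30.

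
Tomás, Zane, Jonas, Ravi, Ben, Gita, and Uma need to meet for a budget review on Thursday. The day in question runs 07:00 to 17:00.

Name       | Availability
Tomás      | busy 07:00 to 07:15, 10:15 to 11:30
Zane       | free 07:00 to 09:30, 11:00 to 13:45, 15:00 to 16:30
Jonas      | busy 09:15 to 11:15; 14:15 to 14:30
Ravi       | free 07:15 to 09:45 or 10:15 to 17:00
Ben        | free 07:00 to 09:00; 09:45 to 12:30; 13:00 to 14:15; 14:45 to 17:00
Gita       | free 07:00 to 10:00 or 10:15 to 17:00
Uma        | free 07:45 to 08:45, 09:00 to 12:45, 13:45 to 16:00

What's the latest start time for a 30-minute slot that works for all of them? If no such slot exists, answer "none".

Tomás free: 07:15-10:15, 11:30-17:00 (invert busy blocks within the working day).
Zane free: 07:00-09:30, 11:00-13:45, 15:00-16:30.
Jonas free: 07:00-09:15, 11:15-14:15, 14:30-17:00 (invert busy blocks within the working day).
Ravi free: 07:15-09:45, 10:15-17:00.
Ben free: 07:00-09:00, 09:45-12:30, 13:00-14:15, 14:45-17:00.
Gita free: 07:00-10:00, 10:15-17:00.
Uma free: 07:45-08:45, 09:00-12:45, 13:45-16:00.
Tomás ∩ Zane: 07:15-09:30, 11:30-13:45, 15:00-16:30.
Tomás ∩ Zane ∩ Jonas: 07:15-09:15, 11:30-13:45, 15:00-16:30.
Tomás ∩ Zane ∩ Jonas ∩ Ravi: 07:15-09:15, 11:30-13:45, 15:00-16:30.
Tomás ∩ Zane ∩ Jonas ∩ Ravi ∩ Ben: 07:15-09:00, 11:30-12:30, 13:00-13:45, 15:00-16:30.
Tomás ∩ Zane ∩ Jonas ∩ Ravi ∩ Ben ∩ Gita: 07:15-09:00, 11:30-12:30, 13:00-13:45, 15:00-16:30.
Tomás ∩ Zane ∩ Jonas ∩ Ravi ∩ Ben ∩ Gita ∩ Uma: 07:45-08:45, 11:30-12:30, 15:00-16:00.
So the common availability across everyone is 07:45-08:45, 11:30-12:30, 15:00-16:00.
The last common window of at least 30 minutes is 15:00-16:00; a 30-minute meeting can start as late as 15:30 and still end by 16:00.

15:30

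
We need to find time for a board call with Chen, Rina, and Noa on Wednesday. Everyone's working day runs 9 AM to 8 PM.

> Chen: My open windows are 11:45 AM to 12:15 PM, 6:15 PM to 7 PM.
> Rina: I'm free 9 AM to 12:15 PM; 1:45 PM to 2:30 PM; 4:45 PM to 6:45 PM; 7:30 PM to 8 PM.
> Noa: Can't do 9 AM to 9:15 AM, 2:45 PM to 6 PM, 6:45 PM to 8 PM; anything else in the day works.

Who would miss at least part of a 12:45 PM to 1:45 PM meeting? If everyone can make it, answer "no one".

Chen free: 11:45-12:15, 18:15-19:00.
Rina free: 09:00-12:15, 13:45-14:30, 16:45-18:45, 19:30-20:00.
Noa free: 09:15-14:45, 18:00-18:45 (invert busy blocks within the working day).
Chen: not fully free for 12:45-13:45. Rina: not fully free for 12:45-13:45. Noa: free for 12:45-13:45.

Chen, Rina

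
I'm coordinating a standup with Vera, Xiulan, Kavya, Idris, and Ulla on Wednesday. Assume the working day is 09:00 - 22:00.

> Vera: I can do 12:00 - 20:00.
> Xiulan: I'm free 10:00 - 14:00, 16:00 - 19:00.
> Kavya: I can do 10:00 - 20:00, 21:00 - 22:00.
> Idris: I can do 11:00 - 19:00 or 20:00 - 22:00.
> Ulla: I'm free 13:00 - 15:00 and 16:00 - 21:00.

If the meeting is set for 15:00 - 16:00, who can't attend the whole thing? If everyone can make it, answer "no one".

Vera: free for 15:00-16:00. Xiulan: not fully free for 15:00-16:00. Kavya: free for 15:00-16:00. Idris: free for 15:00-16:00. Ulla: not fully free for 15:00-16:00.

Ulla, Xiulan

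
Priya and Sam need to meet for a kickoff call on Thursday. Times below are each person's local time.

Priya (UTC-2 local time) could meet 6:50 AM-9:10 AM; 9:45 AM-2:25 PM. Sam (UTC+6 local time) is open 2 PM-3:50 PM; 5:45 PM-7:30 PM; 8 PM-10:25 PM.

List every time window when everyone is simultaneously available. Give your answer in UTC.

Priya in UTC: 08:50-11:10, 11:45-16:25 (add 2h to convert from UTC-2).
Sam in UTC: 08:00-09:50, 11:45-13:30, 14:00-16:25 (subtract 6h to convert from UTC+6).
Priya ∩ Sam: 08:50-09:50, 11:45-13:30, 14:00-16:25.

08:50-09:50, 11:45-13:30, 14:00-16:25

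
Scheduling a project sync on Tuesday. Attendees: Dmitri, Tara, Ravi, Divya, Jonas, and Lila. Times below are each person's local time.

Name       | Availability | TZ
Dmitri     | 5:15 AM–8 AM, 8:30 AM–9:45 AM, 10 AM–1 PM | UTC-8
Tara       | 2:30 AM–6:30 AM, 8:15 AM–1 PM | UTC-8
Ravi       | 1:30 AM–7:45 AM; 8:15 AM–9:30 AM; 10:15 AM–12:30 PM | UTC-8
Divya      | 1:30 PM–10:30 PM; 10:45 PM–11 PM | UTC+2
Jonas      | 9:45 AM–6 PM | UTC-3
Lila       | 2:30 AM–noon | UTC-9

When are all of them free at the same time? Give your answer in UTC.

Dmitri in UTC: 13:15-16:00, 16:30-17:45, 18:00-21:00 (add 8h to convert from UTC-8).
Tara in UTC: 10:30-14:30, 16:15-21:00 (add 8h to convert from UTC-8).
Ravi in UTC: 09:30-15:45, 16:15-17:30, 18:15-20:30 (add 8h to convert from UTC-8).
Divya in UTC: 11:30-20:30, 20:45-21:00 (subtract 2h to convert from UTC+2).
Jonas in UTC: 12:45-21:00 (add 3h to convert from UTC-3).
Lila in UTC: 11:30-21:00 (add 9h to convert from UTC-9).
Dmitri ∩ Tara: 13:15-14:30, 16:30-17:45, 18:00-21:00.
Dmitri ∩ Tara ∩ Ravi: 13:15-14:30, 16:30-17:30, 18:15-20:30.
Dmitri ∩ Tara ∩ Ravi ∩ Divya: 13:15-14:30, 16:30-17:30, 18:15-20:30.
Dmitri ∩ Tara ∩ Ravi ∩ Divya ∩ Jonas: 13:15-14:30, 16:30-17:30, 18:15-20:30.
Dmitri ∩ Tara ∩ Ravi ∩ Divya ∩ Jonas ∩ Lila: 13:15-14:30, 16:30-17:30, 18:15-20:30.
Those are the intersection windows.

13:15-14:30, 16:30-17:30, 18:15-20:30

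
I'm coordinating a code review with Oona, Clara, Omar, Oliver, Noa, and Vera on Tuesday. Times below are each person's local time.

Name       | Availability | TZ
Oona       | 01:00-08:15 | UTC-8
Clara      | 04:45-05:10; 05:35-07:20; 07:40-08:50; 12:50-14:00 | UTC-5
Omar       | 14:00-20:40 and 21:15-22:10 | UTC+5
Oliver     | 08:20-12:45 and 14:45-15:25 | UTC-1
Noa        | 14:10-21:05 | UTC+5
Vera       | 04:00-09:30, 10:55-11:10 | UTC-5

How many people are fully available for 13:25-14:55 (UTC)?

Oona in UTC: 09:00-16:15 (add 8h to convert from UTC-8).
Clara in UTC: 09:45-10:10, 10:35-12:20, 12:40-13:50, 17:50-19:00 (add 5h to convert from UTC-5).
Omar in UTC: 09:00-15:40, 16:15-17:10 (subtract 5h to convert from UTC+5).
Oliver in UTC: 09:20-13:45, 15:45-16:25 (add 1h to convert from UTC-1).
Noa in UTC: 09:10-16:05 (subtract 5h to convert from UTC+5).
Vera in UTC: 09:00-14:30, 15:55-16:10 (add 5h to convert from UTC-5).
Oona, Omar, and Noa can make the full 13:25-14:55 slot — that's 3.

3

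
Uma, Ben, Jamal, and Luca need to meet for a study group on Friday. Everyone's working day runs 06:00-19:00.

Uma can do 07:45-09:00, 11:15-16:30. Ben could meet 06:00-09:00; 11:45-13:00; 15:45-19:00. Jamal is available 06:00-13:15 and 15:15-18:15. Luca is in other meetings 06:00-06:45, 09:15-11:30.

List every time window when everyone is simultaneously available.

07:45-09:00, 11:45-13:00, 15:45-16:30

Uma free: 07:45-09:00, 11:15-16:30.
Ben free: 06:00-09:00, 11:45-13:00, 15:45-19:00.
Jamal free: 06:00-13:15, 15:15-18:15.
Luca free: 06:45-09:15, 11:30-19:00 (invert busy blocks within the working day).
Uma ∩ Ben: 07:45-09:00, 11:45-13:00, 15:45-16:30.
Uma ∩ Ben ∩ Jamal: 07:45-09:00, 11:45-13:00, 15:45-16:30.
Uma ∩ Ben ∩ Jamal ∩ Luca: 07:45-09:00, 11:45-13:00, 15:45-16:30.
Those are the intersection windows.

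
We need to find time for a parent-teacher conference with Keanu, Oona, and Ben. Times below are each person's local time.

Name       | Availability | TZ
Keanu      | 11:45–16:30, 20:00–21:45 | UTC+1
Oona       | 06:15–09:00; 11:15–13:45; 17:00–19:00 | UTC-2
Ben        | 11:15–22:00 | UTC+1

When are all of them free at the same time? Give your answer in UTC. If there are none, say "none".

Keanu in UTC: 10:45-15:30, 19:00-20:45 (subtract 1h to convert from UTC+1).
Oona in UTC: 08:15-11:00, 13:15-15:45, 19:00-21:00 (add 2h to convert from UTC-2).
Ben in UTC: 10:15-21:00 (subtract 1h to convert from UTC+1).
Keanu ∩ Oona: 10:45-11:00, 13:15-15:30, 19:00-20:45.
Keanu ∩ Oona ∩ Ben: 10:45-11:00, 13:15-15:30, 19:00-20:45.

10:45-11:00, 13:15-15:30, 19:00-20:45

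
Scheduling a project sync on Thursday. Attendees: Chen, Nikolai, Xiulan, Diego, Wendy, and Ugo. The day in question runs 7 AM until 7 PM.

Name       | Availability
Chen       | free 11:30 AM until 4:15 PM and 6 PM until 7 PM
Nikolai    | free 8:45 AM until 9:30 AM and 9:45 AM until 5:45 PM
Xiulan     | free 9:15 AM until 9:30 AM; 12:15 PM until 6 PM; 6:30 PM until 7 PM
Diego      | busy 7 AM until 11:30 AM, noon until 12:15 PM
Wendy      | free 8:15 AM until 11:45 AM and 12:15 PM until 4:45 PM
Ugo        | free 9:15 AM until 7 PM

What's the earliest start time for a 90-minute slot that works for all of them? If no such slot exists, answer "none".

Chen free: 11:30-16:15, 18:00-19:00.
Nikolai free: 08:45-09:30, 09:45-17:45.
Xiulan free: 09:15-09:30, 12:15-18:00, 18:30-19:00.
Diego free: 11:30-12:00, 12:15-19:00 (invert busy blocks within the working day).
Wendy free: 08:15-11:45, 12:15-16:45.
Ugo free: 09:15-19:00.
Chen ∩ Nikolai: 11:30-16:15.
Chen ∩ Nikolai ∩ Xiulan: 12:15-16:15.
Chen ∩ Nikolai ∩ Xiulan ∩ Diego: 12:15-16:15.
Chen ∩ Nikolai ∩ Xiulan ∩ Diego ∩ Wendy: 12:15-16:15.
Chen ∩ Nikolai ∩ Xiulan ∩ Diego ∩ Wendy ∩ Ugo: 12:15-16:15.
The first common window of at least 90 minutes is 12:15-16:15, so the earliest start is 12:15.

12:15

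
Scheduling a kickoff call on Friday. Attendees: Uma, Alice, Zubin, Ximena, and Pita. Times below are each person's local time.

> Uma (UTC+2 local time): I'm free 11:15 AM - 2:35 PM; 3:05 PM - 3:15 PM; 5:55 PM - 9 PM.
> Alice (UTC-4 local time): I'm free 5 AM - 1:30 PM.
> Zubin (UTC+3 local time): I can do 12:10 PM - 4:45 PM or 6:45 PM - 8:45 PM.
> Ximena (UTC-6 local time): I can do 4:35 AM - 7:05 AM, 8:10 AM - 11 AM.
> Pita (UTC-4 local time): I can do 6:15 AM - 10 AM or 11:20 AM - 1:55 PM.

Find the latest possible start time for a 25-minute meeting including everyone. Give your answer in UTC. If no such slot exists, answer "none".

16:35

Uma in UTC: 09:15-12:35, 13:05-13:15, 15:55-19:00 (subtract 2h to convert from UTC+2).
Alice in UTC: 09:00-17:30 (add 4h to convert from UTC-4).
Zubin in UTC: 09:10-13:45, 15:45-17:45 (subtract 3h to convert from UTC+3).
Ximena in UTC: 10:35-13:05, 14:10-17:00 (add 6h to convert from UTC-6).
Pita in UTC: 10:15-14:00, 15:20-17:55 (add 4h to convert from UTC-4).
Uma ∩ Alice: 09:15-12:35, 13:05-13:15, 15:55-17:30.
Uma ∩ Alice ∩ Zubin: 09:15-12:35, 13:05-13:15, 15:55-17:30.
Uma ∩ Alice ∩ Zubin ∩ Ximena: 10:35-12:35, 15:55-17:00.
Uma ∩ Alice ∩ Zubin ∩ Ximena ∩ Pita: 10:35-12:35, 15:55-17:00.
Those are the intersection windows.
The last common window of at least 25 minutes is 15:55-17:00; a 25-minute meeting can start as late as 16:35 and still end by 17:00.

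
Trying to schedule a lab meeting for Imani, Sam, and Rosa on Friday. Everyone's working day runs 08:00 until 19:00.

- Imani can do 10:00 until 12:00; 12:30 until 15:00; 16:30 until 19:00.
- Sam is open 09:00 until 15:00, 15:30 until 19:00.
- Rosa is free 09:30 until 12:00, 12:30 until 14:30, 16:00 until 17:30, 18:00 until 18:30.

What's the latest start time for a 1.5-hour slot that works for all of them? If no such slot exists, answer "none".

13:00

Imani ∩ Sam: 10:00-12:00, 12:30-15:00, 16:30-19:00.
Imani ∩ Sam ∩ Rosa: 10:00-12:00, 12:30-14:30, 16:30-17:30, 18:00-18:30.
So the common availability across everyone is 10:00-12:00, 12:30-14:30, 16:30-17:30, 18:00-18:30.
The last common window of at least 90 minutes is 12:30-14:30; a 90-minute meeting can start as late as 13:00 and still end by 14:30.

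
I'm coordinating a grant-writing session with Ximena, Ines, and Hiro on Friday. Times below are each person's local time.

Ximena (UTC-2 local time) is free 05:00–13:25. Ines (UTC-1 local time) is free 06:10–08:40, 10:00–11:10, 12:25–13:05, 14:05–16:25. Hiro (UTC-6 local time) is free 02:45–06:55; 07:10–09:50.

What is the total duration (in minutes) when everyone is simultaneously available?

185

Ximena in UTC: 07:00-15:25 (add 2h to convert from UTC-2).
Ines in UTC: 07:10-09:40, 11:00-12:10, 13:25-14:05, 15:05-17:25 (add 1h to convert from UTC-1).
Hiro in UTC: 08:45-12:55, 13:10-15:50 (add 6h to convert from UTC-6).
Ximena ∩ Ines: 07:10-09:40, 11:00-12:10, 13:25-14:05, 15:05-15:25.
Ximena ∩ Ines ∩ Hiro: 08:45-09:40, 11:00-12:10, 13:25-14:05, 15:05-15:25.
Summing the common windows: 55 + 70 + 40 + 20 = 185 minutes.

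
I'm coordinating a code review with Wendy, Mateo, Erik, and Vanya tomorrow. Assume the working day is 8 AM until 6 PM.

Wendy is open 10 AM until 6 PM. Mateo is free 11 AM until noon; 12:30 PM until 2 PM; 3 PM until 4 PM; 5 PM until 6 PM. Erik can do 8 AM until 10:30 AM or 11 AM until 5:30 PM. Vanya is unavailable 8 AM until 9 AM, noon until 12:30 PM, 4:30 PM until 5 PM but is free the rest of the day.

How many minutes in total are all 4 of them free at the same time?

240

Wendy free: 10:00-18:00.
Mateo free: 11:00-12:00, 12:30-14:00, 15:00-16:00, 17:00-18:00.
Erik free: 08:00-10:30, 11:00-17:30.
Vanya free: 09:00-12:00, 12:30-16:30, 17:00-18:00 (invert busy blocks within the working day).
Wendy ∩ Mateo: 11:00-12:00, 12:30-14:00, 15:00-16:00, 17:00-18:00.
Wendy ∩ Mateo ∩ Erik: 11:00-12:00, 12:30-14:00, 15:00-16:00, 17:00-17:30.
Wendy ∩ Mateo ∩ Erik ∩ Vanya: 11:00-12:00, 12:30-14:00, 15:00-16:00, 17:00-17:30.
Summing the common windows: 60 + 90 + 60 + 30 = 240 minutes.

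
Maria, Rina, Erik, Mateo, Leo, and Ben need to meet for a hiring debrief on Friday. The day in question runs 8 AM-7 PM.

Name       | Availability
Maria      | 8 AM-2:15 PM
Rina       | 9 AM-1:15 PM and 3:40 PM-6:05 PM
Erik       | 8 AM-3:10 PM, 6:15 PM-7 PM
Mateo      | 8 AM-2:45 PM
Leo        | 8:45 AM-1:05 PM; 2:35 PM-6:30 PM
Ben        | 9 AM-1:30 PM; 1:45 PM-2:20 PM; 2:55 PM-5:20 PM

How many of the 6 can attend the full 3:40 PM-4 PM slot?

Rina, Leo, and Ben can make the full 15:40-16:00 slot — that's 3.

3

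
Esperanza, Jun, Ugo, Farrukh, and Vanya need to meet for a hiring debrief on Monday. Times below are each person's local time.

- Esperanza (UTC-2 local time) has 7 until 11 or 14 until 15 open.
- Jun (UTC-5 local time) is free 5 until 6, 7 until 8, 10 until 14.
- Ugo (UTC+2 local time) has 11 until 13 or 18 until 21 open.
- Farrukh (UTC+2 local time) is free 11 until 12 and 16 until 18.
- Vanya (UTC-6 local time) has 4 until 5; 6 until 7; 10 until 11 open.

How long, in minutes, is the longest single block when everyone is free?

Esperanza in UTC: 09:00-13:00, 16:00-17:00 (add 2h to convert from UTC-2).
Jun in UTC: 10:00-11:00, 12:00-13:00, 15:00-19:00 (add 5h to convert from UTC-5).
Ugo in UTC: 09:00-11:00, 16:00-19:00 (subtract 2h to convert from UTC+2).
Farrukh in UTC: 09:00-10:00, 14:00-16:00 (subtract 2h to convert from UTC+2).
Vanya in UTC: 10:00-11:00, 12:00-13:00, 16:00-17:00 (add 6h to convert from UTC-6).
Esperanza ∩ Jun: 10:00-11:00, 12:00-13:00, 16:00-17:00.
Esperanza ∩ Jun ∩ Ugo: 10:00-11:00, 16:00-17:00.
Esperanza ∩ Jun ∩ Ugo ∩ Farrukh: ∅.
Esperanza ∩ Jun ∩ Ugo ∩ Farrukh ∩ Vanya: ∅.
There is no time when everyone is free.
No common window exists, so the longest block is 0 minutes.

0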